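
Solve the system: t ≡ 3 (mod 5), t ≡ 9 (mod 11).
M = 5 × 11 = 55. M₁ = 11, y₁ ≡ 1 (mod 5). M₂ = 5, y₂ ≡ 9 (mod 11). t = 3×11×1 + 9×5×9 ≡ 53 (mod 55)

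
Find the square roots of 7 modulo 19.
The square roots of 7 mod 19 are 11 and 8. Verify: 11² = 121 ≡ 7 (mod 19)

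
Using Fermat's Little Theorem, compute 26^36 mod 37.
By Fermat's Little Theorem, 26^{36} ≡ 1 (mod 37) since 37 is prime and gcd(26, 37) = 1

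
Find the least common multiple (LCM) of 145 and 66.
9570

First find GCD(145, 66) using the Euclidean algorithm:
145 = 2 × 66 + 13
66 = 5 × 13 + 1
13 = 13 × 1 + 0
GCD(145, 66) = 1

LCM formula: LCM(a, b) = (a × b) / GCD(a, b)
LCM(145, 66) = (145 × 66) / 1
LCM(145, 66) = 9570 / 1
LCM(145, 66) = 9570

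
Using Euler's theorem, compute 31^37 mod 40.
By Euler: 31^{16} ≡ 1 (mod 40) since gcd(31, 40) = 1. 37 = 2×16 + 5. So 31^{37} ≡ 31^{5} ≡ 31 (mod 40)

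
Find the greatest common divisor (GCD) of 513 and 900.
9

Using the Euclidean algorithm:
513 = 0 × 900 + 513
900 = 1 × 513 + 387
513 = 1 × 387 + 126
387 = 3 × 126 + 9
126 = 14 × 9 + 0

GCD(513, 900) = 9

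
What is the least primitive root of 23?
5

A primitive root g modulo p has order p-1 = 22
Prime divisors of 22: [2, 11]
g is a primitive root iff g^(22/q) ≢ 1 (mod 23) for each prime divisor q
Testing small values:
  g = 2: 2^11 ≡ 1, 2^2 ≡ 4 (mod 23) → 2^11 ≡ 1, not primitive root
  g = 3: 3^11 ≡ 1, 3^2 ≡ 9 (mod 23) → 3^11 ≡ 1, not primitive root
  g = 4: 4^11 ≡ 1, 4^2 ≡ 16 (mod 23) → 4^11 ≡ 1, not primitive root
  g = 5: 5^11 ≡ 22, 5^2 ≡ 2 (mod 23) → none is 1, primitive root!
The smallest primitive root is 5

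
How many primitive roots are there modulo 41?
16

The number of primitive roots modulo p is φ(p-1) = φ(40)
φ(40) = 16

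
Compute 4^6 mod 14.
6 = 4 + 2 (binary 110). Repeated squaring mod 14: 4^1 ≡ 4; 4^2 ≡ 4² = 16 ≡ 2; 4^4 ≡ 2² = 4 ≡ 4. Multiply: 4^6 = 4^4 × 4^2 ≡ 4 × 2 (mod 14): 4 × 2 = 8 ≡ 8. So 4^6 ≡ 8 (mod 14).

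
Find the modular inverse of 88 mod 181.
88^(-1) ≡ 72 (mod 181). Verification: 88 × 72 = 6336 ≡ 1 (mod 181)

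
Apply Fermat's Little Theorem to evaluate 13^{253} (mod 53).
46

By Fermat's Little Theorem, a^(p-1) ≡ 1 (mod p) for prime p and gcd(a, p) = 1
Here p = 53, so 13^52 ≡ 1 (mod 53)
We can reduce the exponent: 253 mod 52 = 45
So 13^253 ≡ 13^45 (mod 53)
Computing: 13^45 mod 53 = 46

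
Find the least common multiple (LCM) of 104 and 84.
2184

First find GCD(104, 84) using the Euclidean algorithm:
104 = 1 × 84 + 20
84 = 4 × 20 + 4
20 = 5 × 4 + 0
GCD(104, 84) = 4

LCM formula: LCM(a, b) = (a × b) / GCD(a, b)
LCM(104, 84) = (104 × 84) / 4
LCM(104, 84) = 8736 / 4
LCM(104, 84) = 2184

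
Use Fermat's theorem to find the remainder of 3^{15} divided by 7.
6

By Fermat's Little Theorem, a^(p-1) ≡ 1 (mod p) for prime p and gcd(a, p) = 1
Here p = 7, so 3^6 ≡ 1 (mod 7)
We can reduce the exponent: 15 mod 6 = 3
So 3^15 ≡ 3^3 (mod 7)
Computing: 3^3 mod 7 = 6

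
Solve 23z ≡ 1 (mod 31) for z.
23^(-1) ≡ 27 (mod 31). Verification: 23 × 27 = 621 ≡ 1 (mod 31)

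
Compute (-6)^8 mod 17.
(-6) ≡ 11 (mod 17). 8 = 8 (binary 1000). Repeated squaring mod 17: 11^1 ≡ 11; 11^2 ≡ 11² = 121 ≡ 2; 11^4 ≡ 2² = 4 ≡ 4; 11^8 ≡ 4² = 16 ≡ 16. So (-6)^8 ≡ 16 (mod 17).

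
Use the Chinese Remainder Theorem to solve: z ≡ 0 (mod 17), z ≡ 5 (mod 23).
M = 17 × 23 = 391. M₁ = 23, y₁ ≡ 3 (mod 17). M₂ = 17, y₂ ≡ 19 (mod 23). z = 0×23×3 + 5×17×19 ≡ 51 (mod 391)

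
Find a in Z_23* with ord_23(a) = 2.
22 has order 2 mod 23 since 22^{2} ≡ 1 (mod 23) and no smaller power works.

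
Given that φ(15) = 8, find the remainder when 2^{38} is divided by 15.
By Euler: 2^{8} ≡ 1 (mod 15) since gcd(2, 15) = 1. 38 = 4×8 + 6. So 2^{38} ≡ 2^{6} ≡ 4 (mod 15)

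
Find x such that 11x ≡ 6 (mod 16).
2

Since gcd(11, 16) = 1 divides 6, a solution exists.
Multiply both sides by the inverse of 11 mod 16:
  11^(-1) mod 16 = 3
  x ≡ 3 × 6 ≡ 18 ≡ 2 (mod 16)
Verification: 11 × 2 = 22 = 1 × 16 + 6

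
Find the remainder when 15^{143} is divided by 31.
By Fermat: 15^{30} ≡ 1 (mod 31). 143 = 4×30 + 23. So 15^{143} ≡ 15^{23} ≡ 27 (mod 31)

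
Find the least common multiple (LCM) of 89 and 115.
10235

First find GCD(89, 115) using the Euclidean algorithm:
89 = 0 × 115 + 89
115 = 1 × 89 + 26
89 = 3 × 26 + 11
26 = 2 × 11 + 4
11 = 2 × 4 + 3
4 = 1 × 3 + 1
3 = 3 × 1 + 0
GCD(89, 115) = 1

LCM formula: LCM(a, b) = (a × b) / GCD(a, b)
LCM(89, 115) = (89 × 115) / 1
LCM(89, 115) = 10235 / 1
LCM(89, 115) = 10235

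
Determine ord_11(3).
Powers of 3 mod 11: 3^1≡3, 3^2≡9, 3^3≡5, 3^4≡4, 3^5≡1. Order = 5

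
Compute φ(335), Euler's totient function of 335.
264

Prime factorization: 335 = 5 × 67
Using the formula φ(n) = n × Π(1 - 1/p) for each prime factor p:
φ(335) = 335 × (1 - 1/5) × (1 - 1/67)
φ(335) = 264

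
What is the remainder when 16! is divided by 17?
By Wilson's theorem, (16)! ≡ -1 ≡ 16 (mod 17)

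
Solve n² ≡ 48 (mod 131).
The square roots of 48 mod 131 are 21 and 110. Verify: 21² = 441 ≡ 48 (mod 131)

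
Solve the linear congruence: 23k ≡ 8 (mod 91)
32

Since gcd(23, 91) = 1 divides 8, a solution exists.
Multiply both sides by the inverse of 23 mod 91:
  23^(-1) mod 91 = 4
  x ≡ 4 × 8 ≡ 32 ≡ 32 (mod 91)
Verification: 23 × 32 = 736 = 8 × 91 + 8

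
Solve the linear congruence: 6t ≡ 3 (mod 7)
4

Since gcd(6, 7) = 1 divides 3, a solution exists.
Multiply both sides by the inverse of 6 mod 7:
  6^(-1) mod 7 = 6
  x ≡ 6 × 3 ≡ 18 ≡ 4 (mod 7)
Verification: 6 × 4 = 24 = 3 × 7 + 3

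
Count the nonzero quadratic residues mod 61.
For prime 61, there are (p-1)/2 = (61-1)/2 = 30 quadratic residues (excluding 0).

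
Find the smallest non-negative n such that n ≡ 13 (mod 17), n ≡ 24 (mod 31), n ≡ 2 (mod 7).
3124

Using the Chinese Remainder Theorem:
M = product of moduli = 3689
For equation 1: M_1 = 217, 217 ≡ 13 (mod 17), inverse of 217 mod 17 is 4 (check: 13 × 4 = 52 ≡ 1 (mod 17))
For equation 2: M_2 = 119, 119 ≡ 26 (mod 31), inverse of 119 mod 31 is 6 (check: 26 × 6 = 156 ≡ 1 (mod 31))
For equation 3: M_3 = 527, 527 ≡ 2 (mod 7), inverse of 527 mod 7 is 4 (check: 2 × 4 = 8 ≡ 1 (mod 7))
Combine: n ≡ Σ r_i×M_i×(M_i⁻¹ mod m_i) = 13×217×4 + 24×119×6 + 2×527×4 = 11284 + 17136 + 4216 = 32636
32636 mod 3689 = 3124
n ≡ 3124 (mod 3689)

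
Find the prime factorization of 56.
2^3 × 7

Divide by primes starting from smallest:
56 ÷ 2 = 28
28 ÷ 2 = 14
14 ÷ 2 = 7
7 ÷ 7 = 1

56 = 2^3 × 7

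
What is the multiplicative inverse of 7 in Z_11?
8

Using Extended Euclidean Algorithm:
gcd(7, 11) = 1
Bezout coefficients: 7 × -3 + 11 × 2 = 1
So 7 × -3 ≡ 1 (mod 11)
The inverse is -3 mod 11 = 8
Verification: 7 × 8 = 56 = 5 × 11 + 1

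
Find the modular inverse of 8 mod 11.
8^(-1) ≡ 7 (mod 11). Verification: 8 × 7 = 56 ≡ 1 (mod 11)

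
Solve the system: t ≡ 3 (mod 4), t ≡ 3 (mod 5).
M = 4 × 5 = 20. M₁ = 5, y₁ ≡ 1 (mod 4). M₂ = 4, y₂ ≡ 4 (mod 5). t = 3×5×1 + 3×4×4 ≡ 3 (mod 20)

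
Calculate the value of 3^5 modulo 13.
5 = 4 + 1 (binary 101). Repeated squaring mod 13: 3^1 ≡ 3; 3^2 ≡ 3² = 9 ≡ 9; 3^4 ≡ 9² = 81 ≡ 3. Multiply: 3^5 = 3^4 × 3^1 ≡ 3 × 3 (mod 13): 3 × 3 = 9 ≡ 9. So 3^5 ≡ 9 (mod 13).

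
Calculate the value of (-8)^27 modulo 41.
Using repeated squaring. (-8) ≡ 33 (mod 41). 27 = 16 + 8 + 2 + 1 (binary 11011). Repeated squaring mod 41: 33^1 ≡ 33; 33^2 ≡ 33² = 1089 ≡ 23; 33^4 ≡ 23² = 529 ≡ 37; 33^8 ≡ 37² = 1369 ≡ 16; 33^16 ≡ 16² = 256 ≡ 10. Multiply: (-8)^27 ≡ 33^16 × 33^8 × 33^2 × 33^1 ≡ 10 × 16 × 23 × 33 (mod 41): 10 × 16 = 160 ≡ 37; 37 × 23 = 851 ≡ 31; 31 × 33 = 1023 ≡ 39. So (-8)^27 ≡ 39 (mod 41).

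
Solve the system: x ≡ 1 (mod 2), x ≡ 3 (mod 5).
M = 2 × 5 = 10. M₁ = 5, y₁ ≡ 1 (mod 2). M₂ = 2, y₂ ≡ 3 (mod 5). x = 1×5×1 + 3×2×3 ≡ 3 (mod 10)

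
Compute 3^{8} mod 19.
6

Using successive squaring:
Binary expansion of 8: 1000
Powers of 3 mod 19 (each is the square of the previous):
  3^1 ≡ 3 (mod 19)
  3^2 ≡ 3² = 9 ≡ 9 (mod 19)
  3^4 ≡ 9² = 81 ≡ 5 (mod 19)
  3^8 ≡ 5² = 25 ≡ 6 (mod 19)
8 is a power of 2, so 3^8 is the last square: ≡ 6 (mod 19)
Result: 3^8 ≡ 6 (mod 19)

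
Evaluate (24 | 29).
(24/29) = 24^{14} mod 29 = 1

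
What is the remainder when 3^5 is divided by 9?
5 = 4 + 1 (binary 101). Repeated squaring mod 9: 3^1 ≡ 3; 3^2 ≡ 3² = 9 ≡ 0; 3^4 ≡ 0² = 0 ≡ 0. Multiply: 3^5 = 3^4 × 3^1 ≡ 0 × 3 (mod 9): 0 × 3 = 0 ≡ 0. So 3^5 ≡ 0 (mod 9).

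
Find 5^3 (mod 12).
3 = 2 + 1 (binary 11). Repeated squaring mod 12: 5^1 ≡ 5; 5^2 ≡ 5² = 25 ≡ 1. Multiply: 5^3 = 5^2 × 5^1 ≡ 1 × 5 (mod 12): 1 × 5 = 5 ≡ 5. So 5^3 ≡ 5 (mod 12).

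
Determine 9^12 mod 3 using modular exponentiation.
Using repeated squaring. 9 ≡ 0 (mod 3). 12 = 8 + 4 (binary 1100). Repeated squaring mod 3: 0^1 ≡ 0; 0^2 ≡ 0² = 0 ≡ 0; 0^4 ≡ 0² = 0 ≡ 0; 0^8 ≡ 0² = 0 ≡ 0. Multiply: 9^12 ≡ 0^8 × 0^4 ≡ 0 × 0 (mod 3): 0 × 0 = 0 ≡ 0. So 9^12 ≡ 0 (mod 3).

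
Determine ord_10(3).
Powers of 3 mod 10: 3^1≡3, 3^2≡9, 3^3≡7, 3^4≡1. Order = 4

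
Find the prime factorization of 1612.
2^2 × 13 × 31

Divide by primes starting from smallest:
1612 ÷ 2 = 806
806 ÷ 2 = 403
403 ÷ 13 = 31
31 ÷ 31 = 1

1612 = 2^2 × 13 × 31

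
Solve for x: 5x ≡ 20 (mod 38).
4

Since gcd(5, 38) = 1 divides 20, a solution exists.
Multiply both sides by the inverse of 5 mod 38:
  5^(-1) mod 38 = 23
  x ≡ 23 × 20 ≡ 460 ≡ 4 (mod 38)
Verification: 5 × 4 = 20 = 0 × 38 + 20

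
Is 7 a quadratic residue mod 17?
By Euler's criterion: 7^{8} ≡ 16 (mod 17). Since this equals -1 (≡ 16), 7 is not a QR.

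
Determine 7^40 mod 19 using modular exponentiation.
Using Fermat: 7^{18} ≡ 1 (mod 19). 40 ≡ 4 (mod 18). So 7^{40} ≡ 7^{4} ≡ 7 (mod 19)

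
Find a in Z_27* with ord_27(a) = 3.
10 has order 3 mod 27 since 10^{3} ≡ 1 (mod 27) and no smaller power works.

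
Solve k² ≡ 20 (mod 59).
The square roots of 20 mod 59 are 16 and 43. Verify: 16² = 256 ≡ 20 (mod 59)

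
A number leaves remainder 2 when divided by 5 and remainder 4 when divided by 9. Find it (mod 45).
M = 5 × 9 = 45. M₁ = 9, y₁ ≡ 4 (mod 5). M₂ = 5, y₂ ≡ 2 (mod 9). y = 2×9×4 + 4×5×2 ≡ 22 (mod 45)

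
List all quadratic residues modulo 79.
QRs mod 79: {1, 2, 4, 5, 8, 9, 10, 11, 13, 16, 18, 19, 20, 21, 22, 23, 25, 26, 31, 32, 36, 38, 40, 42, 44, 45, 46, 49, 50, 51, 52, 55, 62, 64, 65, 67, 72, 73, 76}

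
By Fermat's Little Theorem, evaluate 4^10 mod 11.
By Fermat's Little Theorem, 4^{10} ≡ 1 (mod 11) since 11 is prime and gcd(4, 11) = 1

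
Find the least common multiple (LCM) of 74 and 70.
2590

First find GCD(74, 70) using the Euclidean algorithm:
74 = 1 × 70 + 4
70 = 17 × 4 + 2
4 = 2 × 2 + 0
GCD(74, 70) = 2

LCM formula: LCM(a, b) = (a × b) / GCD(a, b)
LCM(74, 70) = (74 × 70) / 2
LCM(74, 70) = 5180 / 2
LCM(74, 70) = 2590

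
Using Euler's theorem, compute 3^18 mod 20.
By Euler: 3^{8} ≡ 1 (mod 20) since gcd(3, 20) = 1. 18 = 2×8 + 2. So 3^{18} ≡ 3^{2} ≡ 9 (mod 20)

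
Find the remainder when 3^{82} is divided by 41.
By Fermat: 3^{40} ≡ 1 (mod 41). 82 = 2×40 + 2. So 3^{82} ≡ 3^{2} ≡ 9 (mod 41)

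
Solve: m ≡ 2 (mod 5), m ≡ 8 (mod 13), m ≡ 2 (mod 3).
M = 5 × 13 × 3 = 195. M₁ = 39, y₁ ≡ 4 (mod 5). M₂ = 15, y₂ ≡ 7 (mod 13). M₃ = 65, y₃ ≡ 2 (mod 3). m = 2×39×4 + 8×15×7 + 2×65×2 ≡ 47 (mod 195)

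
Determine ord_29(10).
Powers of 10 mod 29: 10^1≡10, 10^2≡13, 10^3≡14, 10^4≡24, 10^5≡8, 10^6≡22, 10^7≡17, 10^8≡25, 10^9≡18, 10^10≡6, 10^11≡2, 10^12≡20, 10^13≡26, 10^14≡28, 10^15≡19, 10^16≡16, 10^17≡15, 10^18≡5, 10^19≡21, 10^20≡7, 10^21≡12, 10^22≡4, 10^23≡11, 10^24≡23, 10^25≡27, 10^26≡9, 10^27≡3, 10^28≡1. Order = 28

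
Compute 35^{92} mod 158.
129

Using successive squaring:
Binary expansion of 92: 1011100
Powers of 35 mod 158 (each is the square of the previous):
  35^1 ≡ 35 (mod 158)
  35^2 ≡ 35² = 1225 ≡ 119 (mod 158)
  35^4 ≡ 119² = 14161 ≡ 99 (mod 158)
  35^8 ≡ 99² = 9801 ≡ 5 (mod 158)
  35^16 ≡ 5² = 25 ≡ 25 (mod 158)
  35^32 ≡ 25² = 625 ≡ 151 (mod 158)
  35^64 ≡ 151² = 22801 ≡ 49 (mod 158)
92 = 64 + 16 + 8 + 4, so 35^92 = 35^64 × 35^16 × 35^8 × 35^4 ≡ 49 × 25 × 5 × 99 (mod 158)
Multiplying step by step:
  49 × 25 = 1225 ≡ 119 (mod 158)
  119 × 5 = 595 ≡ 121 (mod 158)
  121 × 99 = 11979 ≡ 129 (mod 158)
Result: 35^92 ≡ 129 (mod 158)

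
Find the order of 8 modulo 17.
Powers of 8 mod 17: 8^1≡8, 8^2≡13, 8^3≡2, 8^4≡16, 8^5≡9, 8^6≡4, 8^7≡15, 8^8≡1. Order = 8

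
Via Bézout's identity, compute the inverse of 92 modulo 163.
Extended GCD: 92(-62) + 163(35) = 1. So 92^(-1) ≡ 101 ≡ 101 (mod 163). Verify: 92 × 101 = 9292 ≡ 1 (mod 163)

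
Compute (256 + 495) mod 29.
26

(256 + 495) = 751
751 mod 29 = 26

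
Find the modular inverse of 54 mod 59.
54^(-1) ≡ 47 (mod 59). Verification: 54 × 47 = 2538 ≡ 1 (mod 59)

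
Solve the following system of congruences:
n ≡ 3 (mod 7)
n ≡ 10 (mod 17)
10

Using the Chinese Remainder Theorem:
M = product of moduli = 119
For equation 1: M_1 = 17, 17 ≡ 3 (mod 7), inverse of 17 mod 7 is 5 (check: 3 × 5 = 15 ≡ 1 (mod 7))
For equation 2: M_2 = 7, 7 ≡ 7 (mod 17), inverse of 7 mod 17 is 5 (check: 7 × 5 = 35 ≡ 1 (mod 17))
Combine: n ≡ Σ r_i×M_i×(M_i⁻¹ mod m_i) = 3×17×5 + 10×7×5 = 255 + 350 = 605
605 mod 119 = 10
n ≡ 10 (mod 119)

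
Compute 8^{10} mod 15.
4

Using successive squaring:
Binary expansion of 10: 1010
Powers of 8 mod 15 (each is the square of the previous):
  8^1 ≡ 8 (mod 15)
  8^2 ≡ 8² = 64 ≡ 4 (mod 15)
  8^4 ≡ 4² = 16 ≡ 1 (mod 15)
  8^8 ≡ 1² = 1 ≡ 1 (mod 15)
10 = 8 + 2, so 8^10 = 8^8 × 8^2 ≡ 1 × 4 (mod 15)
Multiplying step by step:
  1 × 4 = 4 ≡ 4 (mod 15)
Result: 8^10 ≡ 4 (mod 15)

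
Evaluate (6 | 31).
(6/31) = 6^{15} mod 31 = -1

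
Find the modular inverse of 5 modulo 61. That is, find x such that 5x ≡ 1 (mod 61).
49

Using Extended Euclidean Algorithm:
gcd(5, 61) = 1
Bezout coefficients: 5 × -12 + 61 × 1 = 1
So 5 × -12 ≡ 1 (mod 61)
The inverse is -12 mod 61 = 49
Verification: 5 × 49 = 245 = 4 × 61 + 1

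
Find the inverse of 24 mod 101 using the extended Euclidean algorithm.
Extended GCD: 24(-21) + 101(5) = 1. So 24^(-1) ≡ 80 ≡ 80 (mod 101). Verify: 24 × 80 = 1920 ≡ 1 (mod 101)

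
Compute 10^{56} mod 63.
37

Using successive squaring:
Binary expansion of 56: 111000
Powers of 10 mod 63 (each is the square of the previous):
  10^1 ≡ 10 (mod 63)
  10^2 ≡ 10² = 100 ≡ 37 (mod 63)
  10^4 ≡ 37² = 1369 ≡ 46 (mod 63)
  10^8 ≡ 46² = 2116 ≡ 37 (mod 63)
  10^16 ≡ 37² = 1369 ≡ 46 (mod 63)
  10^32 ≡ 46² = 2116 ≡ 37 (mod 63)
56 = 32 + 16 + 8, so 10^56 = 10^32 × 10^16 × 10^8 ≡ 37 × 46 × 37 (mod 63)
Multiplying step by step:
  37 × 46 = 1702 ≡ 1 (mod 63)
  1 × 37 = 37 ≡ 37 (mod 63)
Result: 10^56 ≡ 37 (mod 63)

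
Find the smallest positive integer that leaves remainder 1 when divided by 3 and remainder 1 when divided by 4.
M = 3 × 4 = 12. M₁ = 4, y₁ ≡ 1 (mod 3). M₂ = 3, y₂ ≡ 3 (mod 4). y = 1×4×1 + 1×3×3 ≡ 1 (mod 12). The smallest positive such number is 1.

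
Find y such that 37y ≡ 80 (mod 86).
44

Since gcd(37, 86) = 1 divides 80, a solution exists.
Multiply both sides by the inverse of 37 mod 86:
  37^(-1) mod 86 = 7
  x ≡ 7 × 80 ≡ 560 ≡ 44 (mod 86)
Verification: 37 × 44 = 1628 = 18 × 86 + 80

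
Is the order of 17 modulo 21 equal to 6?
Yes, ord_21(17) = 6.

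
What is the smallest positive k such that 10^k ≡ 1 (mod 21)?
Powers of 10 mod 21: 10^1≡10, 10^2≡16, 10^3≡13, 10^4≡4, 10^5≡19, 10^6≡1. Order = 6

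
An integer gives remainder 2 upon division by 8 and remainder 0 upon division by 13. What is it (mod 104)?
M = 8 × 13 = 104. M₁ = 13, y₁ ≡ 5 (mod 8). M₂ = 8, y₂ ≡ 5 (mod 13). z = 2×13×5 + 0×8×5 ≡ 26 (mod 104). The smallest positive such number is 26.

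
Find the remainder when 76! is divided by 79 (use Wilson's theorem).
(78)! = (76)! × (77) × (78) ≡ -1 (mod 79). So (76)! ≡ -1 × [(78)(77)]^(-1) ≡ 39 (mod 79)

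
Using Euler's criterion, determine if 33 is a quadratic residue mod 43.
By Euler's criterion: 33^{21} ≡ 42 (mod 43). Since this equals -1 (≡ 42), 33 is not a QR.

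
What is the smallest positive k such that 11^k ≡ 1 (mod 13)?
Powers of 11 mod 13: 11^1≡11, 11^2≡4, 11^3≡5, 11^4≡3, 11^5≡7, 11^6≡12, 11^7≡2, 11^8≡9, 11^9≡8, 11^10≡10, 11^11≡6, 11^12≡1. Order = 12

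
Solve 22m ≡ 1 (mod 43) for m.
22^(-1) ≡ 2 (mod 43). Verification: 22 × 2 = 44 ≡ 1 (mod 43)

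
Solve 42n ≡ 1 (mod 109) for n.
13

Using Extended Euclidean Algorithm:
gcd(42, 109) = 1
Bezout coefficients: 42 × 13 + 109 × -5 = 1
So 42 × 13 ≡ 1 (mod 109)
The inverse is 13 mod 109 = 13
Verification: 42 × 13 = 546 = 5 × 109 + 1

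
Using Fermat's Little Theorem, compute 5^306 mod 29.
By Fermat: 5^{28} ≡ 1 (mod 29). 306 ≡ 26 (mod 28). So 5^{306} ≡ 5^{26} ≡ 7 (mod 29)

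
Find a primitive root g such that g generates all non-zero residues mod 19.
p - 1 = 18 has prime divisors 2, 3. h is a primitive root mod 19 iff h^(18/q) ≢ 1 (mod 19) for each such q.
h = 2: 2^9 ≡ 18, 2^6 ≡ 7 (mod 19); none is 1, so 2 has order 18 and is a primitive root.
The smallest primitive root mod 19 is g = 2.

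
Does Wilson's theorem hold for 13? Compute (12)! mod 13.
(12)! mod 13 = 12. Since this equals -1 (mod 13), Wilson confirms 13 is prime.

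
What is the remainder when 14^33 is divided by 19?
Using Fermat: 14^{18} ≡ 1 (mod 19). 33 ≡ 15 (mod 18). So 14^{33} ≡ 14^{15} ≡ 12 (mod 19)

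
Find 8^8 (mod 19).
8 = 8 (binary 1000). Repeated squaring mod 19: 8^1 ≡ 8; 8^2 ≡ 8² = 64 ≡ 7; 8^4 ≡ 7² = 49 ≡ 11; 8^8 ≡ 11² = 121 ≡ 7. So 8^8 ≡ 7 (mod 19).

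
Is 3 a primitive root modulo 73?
No

To verify, check if 3^(72/q) ≢ 1 (mod 73) for each prime divisor q of 72
Divisors of 72 = 72: [1, 2, 3, 4, 6, 8, 9, 12, 18, 24, 36, 72]
  3^(72/2) = 3^36 ≡ 1 (mod 73)
  3^(72/3) = 3^24 ≡ 1 (mod 73)
Conclusion: 3 is not a primitive root modulo 73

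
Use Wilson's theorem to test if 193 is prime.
(192)! mod 193 = 192. Since 192 ≡ -1 (mod 193), 193 is prime.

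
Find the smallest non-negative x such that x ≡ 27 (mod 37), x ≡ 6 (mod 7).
27

Using the Chinese Remainder Theorem:
M = product of moduli = 259
For equation 1: M_1 = 7, 7 ≡ 7 (mod 37), inverse of 7 mod 37 is 16 (check: 7 × 16 = 112 ≡ 1 (mod 37))
For equation 2: M_2 = 37, 37 ≡ 2 (mod 7), inverse of 37 mod 7 is 4 (check: 2 × 4 = 8 ≡ 1 (mod 7))
Combine: x ≡ Σ r_i×M_i×(M_i⁻¹ mod m_i) = 27×7×16 + 6×37×4 = 3024 + 888 = 3912
3912 mod 259 = 27
x ≡ 27 (mod 259)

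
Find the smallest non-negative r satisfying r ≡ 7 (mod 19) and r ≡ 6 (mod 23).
M = 19 × 23 = 437. M₁ = 23, y₁ ≡ 5 (mod 19). M₂ = 19, y₂ ≡ 17 (mod 23). r = 7×23×5 + 6×19×17 ≡ 121 (mod 437)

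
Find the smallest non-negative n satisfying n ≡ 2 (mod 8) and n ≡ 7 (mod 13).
M = 8 × 13 = 104. M₁ = 13, y₁ ≡ 5 (mod 8). M₂ = 8, y₂ ≡ 5 (mod 13). n = 2×13×5 + 7×8×5 ≡ 98 (mod 104)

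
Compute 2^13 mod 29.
Using repeated squaring. 13 = 8 + 4 + 1 (binary 1101). Repeated squaring mod 29: 2^1 ≡ 2; 2^2 ≡ 2² = 4 ≡ 4; 2^4 ≡ 4² = 16 ≡ 16; 2^8 ≡ 16² = 256 ≡ 24. Multiply: 2^13 = 2^8 × 2^4 × 2^1 ≡ 24 × 16 × 2 (mod 29): 24 × 16 = 384 ≡ 7; 7 × 2 = 14 ≡ 14. So 2^13 ≡ 14 (mod 29).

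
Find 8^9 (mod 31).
9 = 8 + 1 (binary 1001). Repeated squaring mod 31: 8^1 ≡ 8; 8^2 ≡ 8² = 64 ≡ 2; 8^4 ≡ 2² = 4 ≡ 4; 8^8 ≡ 4² = 16 ≡ 16. Multiply: 8^9 = 8^8 × 8^1 ≡ 16 × 8 (mod 31): 16 × 8 = 128 ≡ 4. So 8^9 ≡ 4 (mod 31).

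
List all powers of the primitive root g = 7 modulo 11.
g^1, g^2, ..., g^{10} mod 11: {7, 5, 2, 3, 10, 4, 6, 9, 8, 1}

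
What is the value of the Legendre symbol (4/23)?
(4/23) = 4^{11} mod 23 = 1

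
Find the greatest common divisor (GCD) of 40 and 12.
4

Using the Euclidean algorithm:
40 = 3 × 12 + 4
12 = 3 × 4 + 0

GCD(40, 12) = 4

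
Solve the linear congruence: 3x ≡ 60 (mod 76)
20

Since gcd(3, 76) = 1 divides 60, a solution exists.
Multiply both sides by the inverse of 3 mod 76:
  3^(-1) mod 76 = 51
  x ≡ 51 × 60 ≡ 3060 ≡ 20 (mod 76)
Verification: 3 × 20 = 60 = 0 × 76 + 60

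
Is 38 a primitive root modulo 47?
Yes

To verify, check if 38^(46/q) ≢ 1 (mod 47) for each prime divisor q of 46
Divisors of 46 = 46: [1, 2, 23, 46]
  38^(46/2) = 38^23 ≡ 46 (mod 47)
  38^(46/23) = 38^2 ≡ 34 (mod 47)
Conclusion: 38 is a primitive root modulo 47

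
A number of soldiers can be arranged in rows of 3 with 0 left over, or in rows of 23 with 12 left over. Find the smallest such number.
M = 3 × 23 = 69. M₁ = 23, y₁ ≡ 2 (mod 3). M₂ = 3, y₂ ≡ 8 (mod 23). k = 0×23×2 + 12×3×8 ≡ 12 (mod 69). The smallest positive such number is 12.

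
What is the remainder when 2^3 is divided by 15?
3 = 2 + 1 (binary 11). Repeated squaring mod 15: 2^1 ≡ 2; 2^2 ≡ 2² = 4 ≡ 4. Multiply: 2^3 = 2^2 × 2^1 ≡ 4 × 2 (mod 15): 4 × 2 = 8 ≡ 8. So 2^3 ≡ 8 (mod 15).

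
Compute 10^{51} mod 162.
136

Using successive squaring:
Binary expansion of 51: 110011
Powers of 10 mod 162 (each is the square of the previous):
  10^1 ≡ 10 (mod 162)
  10^2 ≡ 10² = 100 ≡ 100 (mod 162)
  10^4 ≡ 100² = 10000 ≡ 118 (mod 162)
  10^8 ≡ 118² = 13924 ≡ 154 (mod 162)
  10^16 ≡ 154² = 23716 ≡ 64 (mod 162)
  10^32 ≡ 64² = 4096 ≡ 46 (mod 162)
51 = 32 + 16 + 2 + 1, so 10^51 = 10^32 × 10^16 × 10^2 × 10^1 ≡ 46 × 64 × 100 × 10 (mod 162)
Multiplying step by step:
  46 × 64 = 2944 ≡ 28 (mod 162)
  28 × 100 = 2800 ≡ 46 (mod 162)
  46 × 10 = 460 ≡ 136 (mod 162)
Result: 10^51 ≡ 136 (mod 162)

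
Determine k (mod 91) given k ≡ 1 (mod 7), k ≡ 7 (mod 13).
85

Using the Chinese Remainder Theorem:
M = product of moduli = 91
For equation 1: M_1 = 13, 13 ≡ 6 (mod 7), inverse of 13 mod 7 is 6 (check: 6 × 6 = 36 ≡ 1 (mod 7))
For equation 2: M_2 = 7, 7 ≡ 7 (mod 13), inverse of 7 mod 13 is 2 (check: 7 × 2 = 14 ≡ 1 (mod 13))
Combine: k ≡ Σ r_i×M_i×(M_i⁻¹ mod m_i) = 1×13×6 + 7×7×2 = 78 + 98 = 176
176 mod 91 = 85
k ≡ 85 (mod 91)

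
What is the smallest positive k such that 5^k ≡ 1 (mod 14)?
Powers of 5 mod 14: 5^1≡5, 5^2≡11, 5^3≡13, 5^4≡9, 5^5≡3, 5^6≡1. Order = 6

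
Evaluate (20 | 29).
(20/29) = 20^{14} mod 29 = 1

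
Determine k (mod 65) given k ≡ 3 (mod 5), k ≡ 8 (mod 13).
8

Using the Chinese Remainder Theorem:
M = product of moduli = 65
For equation 1: M_1 = 13, 13 ≡ 3 (mod 5), inverse of 13 mod 5 is 2 (check: 3 × 2 = 6 ≡ 1 (mod 5))
For equation 2: M_2 = 5, 5 ≡ 5 (mod 13), inverse of 5 mod 13 is 8 (check: 5 × 8 = 40 ≡ 1 (mod 13))
Combine: k ≡ Σ r_i×M_i×(M_i⁻¹ mod m_i) = 3×13×2 + 8×5×8 = 78 + 320 = 398
398 mod 65 = 8
k ≡ 8 (mod 65)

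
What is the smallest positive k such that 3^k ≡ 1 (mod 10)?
Powers of 3 mod 10: 3^1≡3, 3^2≡9, 3^3≡7, 3^4≡1. Order = 4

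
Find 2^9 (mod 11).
9 = 8 + 1 (binary 1001). Repeated squaring mod 11: 2^1 ≡ 2; 2^2 ≡ 2² = 4 ≡ 4; 2^4 ≡ 4² = 16 ≡ 5; 2^8 ≡ 5² = 25 ≡ 3. Multiply: 2^9 = 2^8 × 2^1 ≡ 3 × 2 (mod 11): 3 × 2 = 6 ≡ 6. So 2^9 ≡ 6 (mod 11).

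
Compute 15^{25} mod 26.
15

Using successive squaring:
Binary expansion of 25: 11001
Powers of 15 mod 26 (each is the square of the previous):
  15^1 ≡ 15 (mod 26)
  15^2 ≡ 15² = 225 ≡ 17 (mod 26)
  15^4 ≡ 17² = 289 ≡ 3 (mod 26)
  15^8 ≡ 3² = 9 ≡ 9 (mod 26)
  15^16 ≡ 9² = 81 ≡ 3 (mod 26)
25 = 16 + 8 + 1, so 15^25 = 15^16 × 15^8 × 15^1 ≡ 3 × 9 × 15 (mod 26)
Multiplying step by step:
  3 × 9 = 27 ≡ 1 (mod 26)
  1 × 15 = 15 ≡ 15 (mod 26)
Result: 15^25 ≡ 15 (mod 26)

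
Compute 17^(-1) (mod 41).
17^(-1) ≡ 29 (mod 41). Verification: 17 × 29 = 493 ≡ 1 (mod 41)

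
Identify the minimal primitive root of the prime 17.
p - 1 = 16 has prime divisors 2. h is a primitive root mod 17 iff h^(16/q) ≢ 1 (mod 17) for each such q.
h = 2: 2^8 ≡ 1 (mod 17); 2^8 ≡ 1, so not a primitive root.
h = 3: 3^8 ≡ 16 (mod 17); none is 1, so 3 has order 16 and is a primitive root.
The smallest primitive root mod 17 is g = 3.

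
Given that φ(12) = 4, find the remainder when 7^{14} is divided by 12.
By Euler: 7^{4} ≡ 1 (mod 12) since gcd(7, 12) = 1. 14 = 3×4 + 2. So 7^{14} ≡ 7^{2} ≡ 1 (mod 12)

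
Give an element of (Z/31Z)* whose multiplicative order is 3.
5 has order 3 mod 31 since 5^{3} ≡ 1 (mod 31) and no smaller power works.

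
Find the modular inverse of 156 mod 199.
156^(-1) ≡ 37 (mod 199). Verification: 156 × 37 = 5772 ≡ 1 (mod 199)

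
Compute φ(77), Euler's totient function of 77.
60

Prime factorization: 77 = 7 × 11
Using the formula φ(n) = n × Π(1 - 1/p) for each prime factor p:
φ(77) = 77 × (1 - 1/7) × (1 - 1/11)
φ(77) = 60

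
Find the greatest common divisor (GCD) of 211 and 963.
1

Using the Euclidean algorithm:
211 = 0 × 963 + 211
963 = 4 × 211 + 119
211 = 1 × 119 + 92
119 = 1 × 92 + 27
92 = 3 × 27 + 11
27 = 2 × 11 + 5
11 = 2 × 5 + 1
5 = 5 × 1 + 0

GCD(211, 963) = 1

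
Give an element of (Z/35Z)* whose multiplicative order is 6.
4 has order 6 mod 35 since 4^{6} ≡ 1 (mod 35) and no smaller power works.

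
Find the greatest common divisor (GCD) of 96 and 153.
3

Using the Euclidean algorithm:
96 = 0 × 153 + 96
153 = 1 × 96 + 57
96 = 1 × 57 + 39
57 = 1 × 39 + 18
39 = 2 × 18 + 3
18 = 6 × 3 + 0

GCD(96, 153) = 3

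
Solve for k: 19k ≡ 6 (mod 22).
20

Since gcd(19, 22) = 1 divides 6, a solution exists.
Multiply both sides by the inverse of 19 mod 22:
  19^(-1) mod 22 = 7
  x ≡ 7 × 6 ≡ 42 ≡ 20 (mod 22)
Verification: 19 × 20 = 380 = 17 × 22 + 6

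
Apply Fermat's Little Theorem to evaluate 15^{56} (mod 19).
16

By Fermat's Little Theorem, a^(p-1) ≡ 1 (mod p) for prime p and gcd(a, p) = 1
Here p = 19, so 15^18 ≡ 1 (mod 19)
We can reduce the exponent: 56 mod 18 = 2
So 15^56 ≡ 15^2 (mod 19)
Computing: 15^2 mod 19 = 16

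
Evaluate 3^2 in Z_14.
2 = 2 (binary 10). Repeated squaring mod 14: 3^1 ≡ 3; 3^2 ≡ 3² = 9 ≡ 9. So 3^2 ≡ 9 (mod 14).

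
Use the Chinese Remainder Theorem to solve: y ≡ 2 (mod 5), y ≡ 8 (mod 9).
M = 5 × 9 = 45. M₁ = 9, y₁ ≡ 4 (mod 5). M₂ = 5, y₂ ≡ 2 (mod 9). y = 2×9×4 + 8×5×2 ≡ 17 (mod 45)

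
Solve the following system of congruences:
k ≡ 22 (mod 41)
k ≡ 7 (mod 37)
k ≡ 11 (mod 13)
8591

Using the Chinese Remainder Theorem:
M = product of moduli = 19721
For equation 1: M_1 = 481, 481 ≡ 30 (mod 41), inverse of 481 mod 41 is 26 (check: 30 × 26 = 780 ≡ 1 (mod 41))
For equation 2: M_2 = 533, 533 ≡ 15 (mod 37), inverse of 533 mod 37 is 5 (check: 15 × 5 = 75 ≡ 1 (mod 37))
For equation 3: M_3 = 1517, 1517 ≡ 9 (mod 13), inverse of 1517 mod 13 is 3 (check: 9 × 3 = 27 ≡ 1 (mod 13))
Combine: k ≡ Σ r_i×M_i×(M_i⁻¹ mod m_i) = 22×481×26 + 7×533×5 + 11×1517×3 = 275132 + 18655 + 50061 = 343848
343848 mod 19721 = 8591
k ≡ 8591 (mod 19721)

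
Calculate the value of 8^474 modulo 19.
Using Fermat: 8^{18} ≡ 1 (mod 19). 474 ≡ 6 (mod 18). So 8^{474} ≡ 8^{6} ≡ 1 (mod 19)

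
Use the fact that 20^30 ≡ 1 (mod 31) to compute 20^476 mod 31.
By Fermat: 20^{30} ≡ 1 (mod 31). 476 ≡ 26 (mod 30). So 20^{476} ≡ 20^{26} ≡ 7 (mod 31)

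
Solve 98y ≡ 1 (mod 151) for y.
98^(-1) ≡ 94 (mod 151). Verification: 98 × 94 = 9212 ≡ 1 (mod 151)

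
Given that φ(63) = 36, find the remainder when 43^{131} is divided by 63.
By Euler: 43^{36} ≡ 1 (mod 63) since gcd(43, 63) = 1. 131 = 3×36 + 23. So 43^{131} ≡ 43^{23} ≡ 22 (mod 63)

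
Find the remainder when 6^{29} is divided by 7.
By Fermat: 6^{6} ≡ 1 (mod 7). 29 = 4×6 + 5. So 6^{29} ≡ 6^{5} ≡ 6 (mod 7)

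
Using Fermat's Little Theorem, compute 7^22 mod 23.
By Fermat's Little Theorem, 7^{22} ≡ 1 (mod 23) since 23 is prime and gcd(7, 23) = 1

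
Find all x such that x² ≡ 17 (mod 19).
The square roots of 17 mod 19 are 6 and 13. Verify: 6² = 36 ≡ 17 (mod 19)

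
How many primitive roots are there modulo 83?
40

The number of primitive roots modulo p is φ(p-1) = φ(82)
φ(82) = 40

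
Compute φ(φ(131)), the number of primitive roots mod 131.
Number of primitive roots mod 131 = φ(130) = 48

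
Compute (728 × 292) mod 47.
42

(728 × 292) = 212576
212576 mod 47 = 42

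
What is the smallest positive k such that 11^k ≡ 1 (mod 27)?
Powers of 11 mod 27: 11^1≡11, 11^2≡13, 11^3≡8, 11^4≡7, 11^5≡23, 11^6≡10, 11^7≡2, 11^8≡22, 11^9≡26, 11^10≡16, 11^11≡14, 11^12≡19, 11^13≡20, 11^14≡4, 11^15≡17, 11^16≡25, 11^17≡5, 11^18≡1. Order = 18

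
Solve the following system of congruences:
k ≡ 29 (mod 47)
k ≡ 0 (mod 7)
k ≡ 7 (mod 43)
4823

Using the Chinese Remainder Theorem:
M = product of moduli = 14147
For equation 1: M_1 = 301, 301 ≡ 19 (mod 47), inverse of 301 mod 47 is 5 (check: 19 × 5 = 95 ≡ 1 (mod 47))
For equation 2: M_2 = 2021, 2021 ≡ 5 (mod 7), inverse of 2021 mod 7 is 3 (check: 5 × 3 = 15 ≡ 1 (mod 7))
For equation 3: M_3 = 329, 329 ≡ 28 (mod 43), inverse of 329 mod 43 is 20 (check: 28 × 20 = 560 ≡ 1 (mod 43))
Combine: k ≡ Σ r_i×M_i×(M_i⁻¹ mod m_i) = 29×301×5 + 0×2021×3 + 7×329×20 = 43645 + 0 + 46060 = 89705
89705 mod 14147 = 4823
k ≡ 4823 (mod 14147)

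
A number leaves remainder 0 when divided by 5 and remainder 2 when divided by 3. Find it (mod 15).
M = 5 × 3 = 15. M₁ = 3, y₁ ≡ 2 (mod 5). M₂ = 5, y₂ ≡ 2 (mod 3). k = 0×3×2 + 2×5×2 ≡ 5 (mod 15)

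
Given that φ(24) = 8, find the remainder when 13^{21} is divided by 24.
By Euler: 13^{8} ≡ 1 (mod 24) since gcd(13, 24) = 1. 21 = 2×8 + 5. So 13^{21} ≡ 13^{5} ≡ 13 (mod 24)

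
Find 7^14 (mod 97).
Using repeated squaring. 14 = 8 + 4 + 2 (binary 1110). Repeated squaring mod 97: 7^1 ≡ 7; 7^2 ≡ 7² = 49 ≡ 49; 7^4 ≡ 49² = 2401 ≡ 73; 7^8 ≡ 73² = 5329 ≡ 91. Multiply: 7^14 = 7^8 × 7^4 × 7^2 ≡ 91 × 73 × 49 (mod 97): 91 × 73 = 6643 ≡ 47; 47 × 49 = 2303 ≡ 72. So 7^14 ≡ 72 (mod 97).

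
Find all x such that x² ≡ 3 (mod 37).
The square roots of 3 mod 37 are 22 and 15. Verify: 22² = 484 ≡ 3 (mod 37)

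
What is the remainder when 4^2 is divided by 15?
2 = 2 (binary 10). Repeated squaring mod 15: 4^1 ≡ 4; 4^2 ≡ 4² = 16 ≡ 1. So 4^2 ≡ 1 (mod 15).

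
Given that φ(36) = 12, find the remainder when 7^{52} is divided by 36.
By Euler: 7^{12} ≡ 1 (mod 36) since gcd(7, 36) = 1. 52 = 4×12 + 4. So 7^{52} ≡ 7^{4} ≡ 25 (mod 36)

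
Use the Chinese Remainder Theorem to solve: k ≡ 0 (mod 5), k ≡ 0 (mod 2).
M = 5 × 2 = 10. M₁ = 2, y₁ ≡ 3 (mod 5). M₂ = 5, y₂ ≡ 1 (mod 2). k = 0×2×3 + 0×5×1 ≡ 0 (mod 10)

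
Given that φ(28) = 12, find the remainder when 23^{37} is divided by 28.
By Euler: 23^{12} ≡ 1 (mod 28) since gcd(23, 28) = 1. 37 = 3×12 + 1. So 23^{37} ≡ 23^{1} ≡ 23 (mod 28)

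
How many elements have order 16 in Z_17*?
Number of primitive roots mod 17 = φ(16) = 8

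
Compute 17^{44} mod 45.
1

Using successive squaring:
Binary expansion of 44: 101100
Powers of 17 mod 45 (each is the square of the previous):
  17^1 ≡ 17 (mod 45)
  17^2 ≡ 17² = 289 ≡ 19 (mod 45)
  17^4 ≡ 19² = 361 ≡ 1 (mod 45)
  17^8 ≡ 1² = 1 ≡ 1 (mod 45)
  17^16 ≡ 1² = 1 ≡ 1 (mod 45)
  17^32 ≡ 1² = 1 ≡ 1 (mod 45)
44 = 32 + 8 + 4, so 17^44 = 17^32 × 17^8 × 17^4 ≡ 1 × 1 × 1 (mod 45)
Multiplying step by step:
  1 × 1 = 1 ≡ 1 (mod 45)
  1 × 1 = 1 ≡ 1 (mod 45)
Result: 17^44 ≡ 1 (mod 45)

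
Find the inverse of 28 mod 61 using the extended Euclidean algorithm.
Extended GCD: 28(24) + 61(-11) = 1. So 28^(-1) ≡ 24 ≡ 24 (mod 61). Verify: 28 × 24 = 672 ≡ 1 (mod 61)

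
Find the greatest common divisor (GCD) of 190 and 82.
2

Using the Euclidean algorithm:
190 = 2 × 82 + 26
82 = 3 × 26 + 4
26 = 6 × 4 + 2
4 = 2 × 2 + 0

GCD(190, 82) = 2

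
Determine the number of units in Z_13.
12

Prime factorization: 13 = 13
Using the formula φ(n) = n × Π(1 - 1/p) for each prime factor p:
φ(13) = 13 × (1 - 1/13)
φ(13) = 12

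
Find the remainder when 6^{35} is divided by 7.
By Fermat: 6^{6} ≡ 1 (mod 7). 35 = 5×6 + 5. So 6^{35} ≡ 6^{5} ≡ 6 (mod 7)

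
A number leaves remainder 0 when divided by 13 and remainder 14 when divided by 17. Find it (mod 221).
M = 13 × 17 = 221. M₁ = 17, y₁ ≡ 10 (mod 13). M₂ = 13, y₂ ≡ 4 (mod 17). z = 0×17×10 + 14×13×4 ≡ 65 (mod 221)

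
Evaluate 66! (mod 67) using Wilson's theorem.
By Wilson's theorem, (66)! ≡ -1 ≡ 66 (mod 67)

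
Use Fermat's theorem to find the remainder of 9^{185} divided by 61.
1

By Fermat's Little Theorem, a^(p-1) ≡ 1 (mod p) for prime p and gcd(a, p) = 1
Here p = 61, so 9^60 ≡ 1 (mod 61)
We can reduce the exponent: 185 mod 60 = 5
So 9^185 ≡ 9^5 (mod 61)
Computing: 9^5 mod 61 = 1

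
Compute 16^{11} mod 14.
4

Using successive squaring:
Binary expansion of 11: 1011
Powers of 16 mod 14 (each is the square of the previous):
  16^1 ≡ 2 (mod 14)
  16^2 ≡ 2² = 4 ≡ 4 (mod 14)
  16^4 ≡ 4² = 16 ≡ 2 (mod 14)
  16^8 ≡ 2² = 4 ≡ 4 (mod 14)
11 = 8 + 2 + 1, so 16^11 = 16^8 × 16^2 × 16^1 ≡ 4 × 4 × 2 (mod 14)
Multiplying step by step:
  4 × 4 = 16 ≡ 2 (mod 14)
  2 × 2 = 4 ≡ 4 (mod 14)
Result: 16^11 ≡ 4 (mod 14)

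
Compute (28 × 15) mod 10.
0

(28 × 15) = 420
420 mod 10 = 0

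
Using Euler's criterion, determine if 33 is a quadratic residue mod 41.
By Euler's criterion: 33^{20} ≡ 1 (mod 41). Since this equals 1, 33 is a QR.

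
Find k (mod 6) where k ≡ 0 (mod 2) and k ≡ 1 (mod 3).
M = 2 × 3 = 6. M₁ = 3, y₁ ≡ 1 (mod 2). M₂ = 2, y₂ ≡ 2 (mod 3). k = 0×3×1 + 1×2×2 ≡ 4 (mod 6)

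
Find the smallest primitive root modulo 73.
5

A primitive root g modulo p has order p-1 = 72
Prime divisors of 72: [2, 3]
g is a primitive root iff g^(72/q) ≢ 1 (mod 73) for each prime divisor q
Testing small values:
  g = 2: 2^36 ≡ 1, 2^24 ≡ 64 (mod 73) → 2^36 ≡ 1, not primitive root
  g = 3: 3^36 ≡ 1, 3^24 ≡ 1 (mod 73) → 3^36 ≡ 1, not primitive root
  g = 4: 4^36 ≡ 1, 4^24 ≡ 8 (mod 73) → 4^36 ≡ 1, not primitive root
  g = 5: 5^36 ≡ 72, 5^24 ≡ 8 (mod 73) → none is 1, primitive root!
The smallest primitive root is 5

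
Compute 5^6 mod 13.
6 = 4 + 2 (binary 110). Repeated squaring mod 13: 5^1 ≡ 5; 5^2 ≡ 5² = 25 ≡ 12; 5^4 ≡ 12² = 144 ≡ 1. Multiply: 5^6 = 5^4 × 5^2 ≡ 1 × 12 (mod 13): 1 × 12 = 12 ≡ 12. So 5^6 ≡ 12 (mod 13).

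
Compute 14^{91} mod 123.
38

Using successive squaring:
Binary expansion of 91: 1011011
Powers of 14 mod 123 (each is the square of the previous):
  14^1 ≡ 14 (mod 123)
  14^2 ≡ 14² = 196 ≡ 73 (mod 123)
  14^4 ≡ 73² = 5329 ≡ 40 (mod 123)
  14^8 ≡ 40² = 1600 ≡ 1 (mod 123)
  14^16 ≡ 1² = 1 ≡ 1 (mod 123)
  14^32 ≡ 1² = 1 ≡ 1 (mod 123)
  14^64 ≡ 1² = 1 ≡ 1 (mod 123)
91 = 64 + 16 + 8 + 2 + 1, so 14^91 = 14^64 × 14^16 × 14^8 × 14^2 × 14^1 ≡ 1 × 1 × 1 × 73 × 14 (mod 123)
Multiplying step by step:
  1 × 1 = 1 ≡ 1 (mod 123)
  1 × 1 = 1 ≡ 1 (mod 123)
  1 × 73 = 73 ≡ 73 (mod 123)
  73 × 14 = 1022 ≡ 38 (mod 123)
Result: 14^91 ≡ 38 (mod 123)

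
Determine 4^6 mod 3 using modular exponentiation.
4 ≡ 1 (mod 3). 6 = 4 + 2 (binary 110). Repeated squaring mod 3: 1^1 ≡ 1; 1^2 ≡ 1² = 1 ≡ 1; 1^4 ≡ 1² = 1 ≡ 1. Multiply: 4^6 ≡ 1^4 × 1^2 ≡ 1 × 1 (mod 3): 1 × 1 = 1 ≡ 1. So 4^6 ≡ 1 (mod 3).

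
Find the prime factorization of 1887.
3 × 17 × 37

Divide by primes starting from smallest:
1887 ÷ 3 = 629
629 ÷ 17 = 37
37 ÷ 37 = 1

1887 = 3 × 17 × 37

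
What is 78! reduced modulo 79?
By Wilson's theorem, (78)! ≡ -1 ≡ 78 (mod 79)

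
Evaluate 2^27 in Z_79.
Using repeated squaring. 27 = 16 + 8 + 2 + 1 (binary 11011). Repeated squaring mod 79: 2^1 ≡ 2; 2^2 ≡ 2² = 4 ≡ 4; 2^4 ≡ 4² = 16 ≡ 16; 2^8 ≡ 16² = 256 ≡ 19; 2^16 ≡ 19² = 361 ≡ 45. Multiply: 2^27 = 2^16 × 2^8 × 2^2 × 2^1 ≡ 45 × 19 × 4 × 2 (mod 79): 45 × 19 = 855 ≡ 65; 65 × 4 = 260 ≡ 23; 23 × 2 = 46 ≡ 46. So 2^27 ≡ 46 (mod 79).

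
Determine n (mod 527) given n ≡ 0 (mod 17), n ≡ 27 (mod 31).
306

Using the Chinese Remainder Theorem:
M = product of moduli = 527
For equation 1: M_1 = 31, 31 ≡ 14 (mod 17), inverse of 31 mod 17 is 11 (check: 14 × 11 = 154 ≡ 1 (mod 17))
For equation 2: M_2 = 17, 17 ≡ 17 (mod 31), inverse of 17 mod 31 is 11 (check: 17 × 11 = 187 ≡ 1 (mod 31))
Combine: n ≡ Σ r_i×M_i×(M_i⁻¹ mod m_i) = 0×31×11 + 27×17×11 = 0 + 5049 = 5049
5049 mod 527 = 306
n ≡ 306 (mod 527)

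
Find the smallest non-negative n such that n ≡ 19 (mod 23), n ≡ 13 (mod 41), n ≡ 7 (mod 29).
26745

Using the Chinese Remainder Theorem:
M = product of moduli = 27347
For equation 1: M_1 = 1189, 1189 ≡ 16 (mod 23), inverse of 1189 mod 23 is 13 (check: 16 × 13 = 208 ≡ 1 (mod 23))
For equation 2: M_2 = 667, 667 ≡ 11 (mod 41), inverse of 667 mod 41 is 15 (check: 11 × 15 = 165 ≡ 1 (mod 41))
For equation 3: M_3 = 943, 943 ≡ 15 (mod 29), inverse of 943 mod 29 is 2 (check: 15 × 2 = 30 ≡ 1 (mod 29))
Combine: n ≡ Σ r_i×M_i×(M_i⁻¹ mod m_i) = 19×1189×13 + 13×667×15 + 7×943×2 = 293683 + 130065 + 13202 = 436950
436950 mod 27347 = 26745
n ≡ 26745 (mod 27347)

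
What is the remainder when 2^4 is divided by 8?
4 = 4 (binary 100). Repeated squaring mod 8: 2^1 ≡ 2; 2^2 ≡ 2² = 4 ≡ 4; 2^4 ≡ 4² = 16 ≡ 0. So 2^4 ≡ 0 (mod 8).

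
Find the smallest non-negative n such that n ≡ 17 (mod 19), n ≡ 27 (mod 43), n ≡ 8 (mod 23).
15464

Using the Chinese Remainder Theorem:
M = product of moduli = 18791
For equation 1: M_1 = 989, 989 ≡ 1 (mod 19), inverse of 989 mod 19 is 1 (check: 1 × 1 = 1 ≡ 1 (mod 19))
For equation 2: M_2 = 437, 437 ≡ 7 (mod 43), inverse of 437 mod 43 is 37 (check: 7 × 37 = 259 ≡ 1 (mod 43))
For equation 3: M_3 = 817, 817 ≡ 12 (mod 23), inverse of 817 mod 23 is 2 (check: 12 × 2 = 24 ≡ 1 (mod 23))
Combine: n ≡ Σ r_i×M_i×(M_i⁻¹ mod m_i) = 17×989×1 + 27×437×37 + 8×817×2 = 16813 + 436563 + 13072 = 466448
466448 mod 18791 = 15464
n ≡ 15464 (mod 18791)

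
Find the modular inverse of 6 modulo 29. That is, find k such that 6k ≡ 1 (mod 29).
5

Using Extended Euclidean Algorithm:
gcd(6, 29) = 1
Bezout coefficients: 6 × 5 + 29 × -1 = 1
So 6 × 5 ≡ 1 (mod 29)
The inverse is 5 mod 29 = 5
Verification: 6 × 5 = 30 = 1 × 29 + 1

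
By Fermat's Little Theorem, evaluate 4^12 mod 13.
By Fermat's Little Theorem, 4^{12} ≡ 1 (mod 13) since 13 is prime and gcd(4, 13) = 1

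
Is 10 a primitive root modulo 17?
p - 1 = 16 has prime divisors 2. Check 10^(16/q) mod 17 for each: 10^(16/2) = 10^8 ≡ 16 (mod 17). None of these is 1, so 10 has order 16 = φ(17), so it is a primitive root mod 17.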